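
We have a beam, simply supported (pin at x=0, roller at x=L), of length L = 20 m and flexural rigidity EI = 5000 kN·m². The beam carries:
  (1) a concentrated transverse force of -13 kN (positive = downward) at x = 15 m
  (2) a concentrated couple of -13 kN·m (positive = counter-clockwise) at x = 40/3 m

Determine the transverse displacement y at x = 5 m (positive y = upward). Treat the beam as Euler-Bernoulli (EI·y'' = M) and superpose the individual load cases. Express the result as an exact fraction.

Load 1 — point force P=-13 kN at a=15 m (b=L-a=5):
  y_1 = -Pbx(L²-b²-x²)/(6LEI)  [x≤a] = -(-13)·5·5·(20²-5²-5²)/(6·20·5000) = 91/480 m
Load 2 — applied couple M₀=-13 kN·m at a=40/3 m (b=L-a=20/3):
  y_2 = (M₀x³/(6L)+C₁x)/EI  [x≤a] with C₁=M₀(3b²-L²)/(6L)=260/9 = ((-13)·5³/(6·20)+(260/9)·5)/5000 = 377/14400 m
Superposition: y = Σ y_i = 3107/14400 m ≈ 0.215764 m

y(5) = 3107/14400 m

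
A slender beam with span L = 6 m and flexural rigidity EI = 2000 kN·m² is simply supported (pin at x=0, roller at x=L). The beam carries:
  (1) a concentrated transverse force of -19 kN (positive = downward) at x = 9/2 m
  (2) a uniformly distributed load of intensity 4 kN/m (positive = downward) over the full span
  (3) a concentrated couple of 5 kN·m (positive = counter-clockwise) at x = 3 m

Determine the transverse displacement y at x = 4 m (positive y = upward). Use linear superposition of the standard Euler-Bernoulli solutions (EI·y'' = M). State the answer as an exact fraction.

y(4) = -77/144000 m

Load 1 — point force P=-19 kN at a=9/2 m (b=L-a=3/2):
  y_1 = -Pbx(L²-b²-x²)/(6LEI)  [x≤a] = -(-19)·(3/2)·4·(6²-(3/2)²-4²)/(6·6·2000) = 1349/48000 m
Load 2 — uniform load w=4 kN/m over full span:
  y_2 = -wx(L³-2Lx²+x³)/(24EI) = -4·4·(6³-2·6·4²+4³)/(24·2000) = -11/375 m
Load 3 — applied couple M₀=5 kN·m at a=3 m (b=L-a=3):
  y_3 = (M₀x³/(6L)-M₀(x-a)²/2+C₁x)/EI  [x>a] with C₁=M₀(3b²-L²)/(6L)=-5/4 = (5·4³/(6·6)-5·(4-3)²/2+(-5/4)·4)/2000 = 1/1440 m
Superposition: y = Σ y_i = -77/144000 m ≈ -0.000535 m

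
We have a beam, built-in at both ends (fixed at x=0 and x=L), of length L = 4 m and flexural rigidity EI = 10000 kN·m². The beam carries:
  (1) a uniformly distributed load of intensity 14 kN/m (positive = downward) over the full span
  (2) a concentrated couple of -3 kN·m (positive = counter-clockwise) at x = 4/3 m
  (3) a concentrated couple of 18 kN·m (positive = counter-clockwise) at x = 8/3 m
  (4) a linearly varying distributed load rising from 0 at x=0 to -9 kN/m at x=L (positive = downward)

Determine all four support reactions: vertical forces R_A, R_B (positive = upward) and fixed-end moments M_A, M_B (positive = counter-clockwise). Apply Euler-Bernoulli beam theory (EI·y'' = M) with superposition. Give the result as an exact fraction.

R_A = 138/5 kN, M_A = 298/15 kN·m, R_B = 52/5 kN, M_B = -187/15 kN·m

Load 1 — uniform load w=14 kN/m over full span:
  R_A = wL/2 = 14·4/2 = 28 kN
  M_A = wL²/12 = 14·4²/12 = 56/3 kN·m
  R_B = wL/2 = 14·4/2 = 28 kN
  M_B = -wL²/12 = -14·4²/12 = -56/3 kN·m
Load 2 — applied couple M₀=-3 kN·m at a=4/3 m (b=L-a=8/3):
  R_A = 6M₀ab/L³ = 6·(-3)·(4/3)·(8/3)/4³ = -1 kN
  M_A = M₀b(2a-b)/L² = (-3)·(8/3)·(2·(4/3)-(8/3))/4² = 0 kN·m
  R_B = -6M₀ab/L³ = -6·(-3)·(4/3)·(8/3)/4³ = 1 kN
  M_B = M₀a(2b-a)/L² = (-3)·(4/3)·(2·(8/3)-(4/3))/4² = -1 kN·m
Load 3 — applied couple M₀=18 kN·m at a=8/3 m (b=L-a=4/3):
  R_A = 6M₀ab/L³ = 6·18·(8/3)·(4/3)/4³ = 6 kN
  M_A = M₀b(2a-b)/L² = 18·(4/3)·(2·(8/3)-(4/3))/4² = 6 kN·m
  R_B = -6M₀ab/L³ = -6·18·(8/3)·(4/3)/4³ = -6 kN
  M_B = M₀a(2b-a)/L² = 18·(8/3)·(2·(4/3)-(8/3))/4² = 0 kN·m
Load 4 — triangular load w₀=-9 kN/m (0→w₀ over full span):
  R_A = 3w₀L/20 = 3·(-9)·4/20 = -27/5 kN
  M_A = w₀L²/30 = (-9)·4²/30 = -24/5 kN·m
  R_B = 7w₀L/20 = 7·(-9)·4/20 = -63/5 kN
  M_B = -w₀L²/20 = -(-9)·4²/20 = 36/5 kN·m
Superposition: R_A = 138/5 kN, M_A = 298/15 kN·m, R_B = 52/5 kN, M_B = -187/15 kN·m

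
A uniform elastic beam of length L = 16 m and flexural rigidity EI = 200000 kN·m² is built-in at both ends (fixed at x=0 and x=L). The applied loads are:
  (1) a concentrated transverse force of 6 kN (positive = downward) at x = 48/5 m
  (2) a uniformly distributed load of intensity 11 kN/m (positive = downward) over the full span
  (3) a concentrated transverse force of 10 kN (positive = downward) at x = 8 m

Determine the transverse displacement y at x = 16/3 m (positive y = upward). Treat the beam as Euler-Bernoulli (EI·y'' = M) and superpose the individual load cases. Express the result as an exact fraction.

Load 1 — point force P=6 kN at a=48/5 m (b=L-a=32/5):
  y_1 = -Pb²x²(3aL-(3a+b)x)/(6L³EI)  [x≤a] = -6·(32/5)²·(16/3)²·(3·(48/5)·16-(3·(48/5)+(32/5))·(16/3))/(6·16³·200000) = -4096/10546875 m
Load 2 — uniform load w=11 kN/m over full span:
  y_2 = -wx²(L-x)²/(24EI) = -11·(16/3)²·(16-(16/3))²/(24·200000) = -5632/759375 m
Load 3 — point force P=10 kN at a=8 m (b=L-a=8):
  y_3 = -Pb²x²(3aL-(3a+b)x)/(6L³EI)  [x≤a] = -10·8²·(16/3)²·(3·8·16-(3·8+8)·(16/3))/(6·16³·200000) = -8/10125 m
Superposition: y = Σ y_i = -815864/94921875 m ≈ -0.008595 m

y(16/3) = -815864/94921875 m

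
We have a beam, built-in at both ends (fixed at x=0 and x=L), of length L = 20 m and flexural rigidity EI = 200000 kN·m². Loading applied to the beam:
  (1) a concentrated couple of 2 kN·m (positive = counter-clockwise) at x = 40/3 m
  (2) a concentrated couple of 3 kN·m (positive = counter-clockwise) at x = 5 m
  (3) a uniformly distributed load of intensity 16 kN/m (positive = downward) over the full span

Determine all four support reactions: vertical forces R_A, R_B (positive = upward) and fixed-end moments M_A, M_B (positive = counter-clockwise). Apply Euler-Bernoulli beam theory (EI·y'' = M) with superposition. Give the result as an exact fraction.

Load 1 — applied couple M₀=2 kN·m at a=40/3 m (b=L-a=20/3):
  R_A = 6M₀ab/L³ = 6·2·(40/3)·(20/3)/20³ = 2/15 kN
  M_A = M₀b(2a-b)/L² = 2·(20/3)·(2·(40/3)-(20/3))/20² = 2/3 kN·m
  R_B = -6M₀ab/L³ = -6·2·(40/3)·(20/3)/20³ = -2/15 kN
  M_B = M₀a(2b-a)/L² = 2·(40/3)·(2·(20/3)-(40/3))/20² = 0 kN·m
Load 2 — applied couple M₀=3 kN·m at a=5 m (b=L-a=15):
  R_A = 6M₀ab/L³ = 6·3·5·15/20³ = 27/160 kN
  M_A = M₀b(2a-b)/L² = 3·15·(2·5-15)/20² = -9/16 kN·m
  R_B = -6M₀ab/L³ = -6·3·5·15/20³ = -27/160 kN
  M_B = M₀a(2b-a)/L² = 3·5·(2·15-5)/20² = 15/16 kN·m
Load 3 — uniform load w=16 kN/m over full span:
  R_A = wL/2 = 16·20/2 = 160 kN
  M_A = wL²/12 = 16·20²/12 = 1600/3 kN·m
  R_B = wL/2 = 16·20/2 = 160 kN
  M_B = -wL²/12 = -16·20²/12 = -1600/3 kN·m
Superposition: R_A = 15389/96 kN, M_A = 8535/16 kN·m, R_B = 15331/96 kN, M_B = -25555/48 kN·m

R_A = 15389/96 kN, M_A = 8535/16 kN·m, R_B = 15331/96 kN, M_B = -25555/48 kN·m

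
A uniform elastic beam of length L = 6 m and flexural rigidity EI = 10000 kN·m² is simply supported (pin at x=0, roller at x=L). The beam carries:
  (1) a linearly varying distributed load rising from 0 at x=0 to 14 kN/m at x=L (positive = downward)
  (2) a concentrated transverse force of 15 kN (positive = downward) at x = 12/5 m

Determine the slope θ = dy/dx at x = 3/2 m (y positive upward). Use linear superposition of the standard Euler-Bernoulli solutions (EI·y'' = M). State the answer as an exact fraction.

θ(3/2) = -217527/32000000 rad

Load 1 — triangular load w₀=14 kN/m (0→w₀ over full span):
  θ_1 = -w₀(7L⁴-30L²x²+15x⁴)/(360LEI) = -14·(7·6⁴-30·6²·(3/2)²+15·(3/2)⁴)/(360·6·10000) = -27867/6400000 rad
Load 2 — point force P=15 kN at a=12/5 m (b=L-a=18/5):
  θ_2 = -Pb(L²-b²-3x²)/(6LEI)  [x≤a] = -15·(18/5)·(6²-(18/5)²-3·(3/2)²)/(6·6·10000) = -4887/2000000 rad
Superposition: θ = Σ θ_i = -217527/32000000 rad ≈ -0.006798 rad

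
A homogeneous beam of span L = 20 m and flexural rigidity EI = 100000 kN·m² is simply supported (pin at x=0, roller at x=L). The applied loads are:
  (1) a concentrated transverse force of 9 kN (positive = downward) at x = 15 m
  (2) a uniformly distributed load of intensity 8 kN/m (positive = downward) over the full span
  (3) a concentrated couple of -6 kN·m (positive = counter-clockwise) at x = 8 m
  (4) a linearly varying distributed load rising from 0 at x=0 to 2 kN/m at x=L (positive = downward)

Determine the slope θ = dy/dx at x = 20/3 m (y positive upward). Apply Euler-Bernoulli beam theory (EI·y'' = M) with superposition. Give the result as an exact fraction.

Load 1 — point force P=9 kN at a=15 m (b=L-a=5):
  θ_1 = -Pb(L²-b²-3x²)/(6LEI)  [x≤a] = -9·5·(20²-5²-3·(20/3)²)/(6·20·100000) = -29/32000 rad
Load 2 — uniform load w=8 kN/m over full span:
  θ_2 = -w(L³-6Lx²+4x³)/(24EI) = -8·(20³-6·20·(20/3)²+4·(20/3)³)/(24·100000) = -26/2025 rad
Load 3 — applied couple M₀=-6 kN·m at a=8 m (b=L-a=12):
  θ_3 = (M₀x²/(2L)+C₁)/EI  [x≤a] with C₁=M₀(3b²-L²)/(6L)=-8/5 = ((-6)·(20/3)²/(2·20)+(-8/5))/100000 = -31/375000 rad
Load 4 — triangular load w₀=2 kN/m (0→w₀ over full span):
  θ_4 = -w₀(7L⁴-30L²x²+15x⁴)/(360LEI) = -2·(7·20⁴-30·20²·(20/3)²+15·(20/3)⁴)/(360·20·100000) = -52/30375 rad
Superposition: θ = Σ θ_i = -15105227/972000000 rad ≈ -0.015540 rad

θ(20/3) = -15105227/972000000 rad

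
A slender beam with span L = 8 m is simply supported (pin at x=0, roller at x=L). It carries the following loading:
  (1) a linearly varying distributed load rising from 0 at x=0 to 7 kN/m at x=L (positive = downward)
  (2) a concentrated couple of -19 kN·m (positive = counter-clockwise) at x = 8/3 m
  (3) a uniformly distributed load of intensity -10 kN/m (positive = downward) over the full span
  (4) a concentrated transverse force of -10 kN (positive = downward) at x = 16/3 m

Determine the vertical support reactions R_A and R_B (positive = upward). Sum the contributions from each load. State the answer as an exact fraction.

Load 1 — triangular load w₀=7 kN/m (0→w₀ over full span):
  R_A = w₀L/6 = 7·8/6 = 28/3 kN
  R_B = w₀L/3 = 7·8/3 = 56/3 kN
Load 2 — applied couple M₀=-19 kN·m at a=8/3 m (b=L-a=16/3):
  R_A = M₀/L = (-19)/8 = -19/8 kN
  R_B = -M₀/L = -(-19)/8 = 19/8 kN
Load 3 — uniform load w=-10 kN/m over full span:
  R_A = wL/2 = (-10)·8/2 = -40 kN
  R_B = wL/2 = (-10)·8/2 = -40 kN
Load 4 — point force P=-10 kN at a=16/3 m (b=L-a=8/3):
  R_A = Pb/L = (-10)·(8/3)/8 = -10/3 kN
  R_B = Pa/L = (-10)·(16/3)/8 = -20/3 kN
Superposition: R_A = -291/8 kN, R_B = -205/8 kN

R_A = -291/8 kN, R_B = -205/8 kN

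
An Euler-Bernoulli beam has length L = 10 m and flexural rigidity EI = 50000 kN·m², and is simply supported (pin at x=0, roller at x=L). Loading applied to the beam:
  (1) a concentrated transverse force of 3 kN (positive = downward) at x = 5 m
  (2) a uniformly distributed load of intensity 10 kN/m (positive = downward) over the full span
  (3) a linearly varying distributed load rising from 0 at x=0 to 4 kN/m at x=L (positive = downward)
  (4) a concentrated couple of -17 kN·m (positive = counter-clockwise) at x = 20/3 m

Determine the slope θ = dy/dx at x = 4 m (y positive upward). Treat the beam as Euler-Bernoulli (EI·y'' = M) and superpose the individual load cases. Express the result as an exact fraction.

θ(4) = -27631/9000000 rad

Load 1 — point force P=3 kN at a=5 m (b=L-a=5):
  θ_1 = -Pb(L²-b²-3x²)/(6LEI)  [x≤a] = -3·5·(10²-5²-3·4²)/(6·10·50000) = -27/200000 rad
Load 2 — uniform load w=10 kN/m over full span:
  θ_2 = -w(L³-6Lx²+4x³)/(24EI) = -10·(10³-6·10·4²+4·4³)/(24·50000) = -37/15000 rad
Load 3 — triangular load w₀=4 kN/m (0→w₀ over full span):
  θ_3 = -w₀(7L⁴-30L²x²+15x⁴)/(360LEI) = -4·(7·10⁴-30·10²·4²+15·4⁴)/(360·10·50000) = -323/562500 rad
Load 4 — applied couple M₀=-17 kN·m at a=20/3 m (b=L-a=10/3):
  θ_4 = (M₀x²/(2L)+C₁)/EI  [x≤a] with C₁=M₀(3b²-L²)/(6L)=170/9 = ((-17)·4²/(2·10)+(170/9))/50000 = 119/1125000 rad
Superposition: θ = Σ θ_i = -27631/9000000 rad ≈ -0.003070 rad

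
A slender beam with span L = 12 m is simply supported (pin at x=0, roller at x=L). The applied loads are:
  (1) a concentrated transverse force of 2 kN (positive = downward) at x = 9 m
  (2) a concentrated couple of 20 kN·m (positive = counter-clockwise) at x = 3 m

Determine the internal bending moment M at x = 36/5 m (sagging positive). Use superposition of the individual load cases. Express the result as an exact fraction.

Load 1 — point force P=2 kN at a=9 m (b=L-a=3):
  M_1 = Pbx/L  [x≤a] = 2·3·(36/5)/12 = 18/5 kN·m
Load 2 — applied couple M₀=20 kN·m at a=3 m (b=L-a=9):
  M_2 = M₀x/L - M₀  [x>a] = 20·(36/5)/12 - 20 = -8 kN·m
Superposition: M = Σ M_i = -22/5 kN·m ≈ -4.400000 kN·m

M(36/5) = -22/5 kN·m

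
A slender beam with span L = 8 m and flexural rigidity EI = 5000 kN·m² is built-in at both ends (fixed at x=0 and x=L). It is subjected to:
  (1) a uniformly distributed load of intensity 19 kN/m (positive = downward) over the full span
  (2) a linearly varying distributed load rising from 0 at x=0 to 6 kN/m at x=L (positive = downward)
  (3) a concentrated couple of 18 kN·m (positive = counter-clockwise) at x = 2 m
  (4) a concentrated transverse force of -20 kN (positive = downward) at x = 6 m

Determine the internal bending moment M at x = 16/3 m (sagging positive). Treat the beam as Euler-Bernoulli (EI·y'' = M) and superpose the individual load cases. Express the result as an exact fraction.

M(16/3) = 32533/1080 kN·m

Load 1 — uniform load w=19 kN/m over full span:
  M_1 = wLx/2 - wL²/12 - wx²/2 = 19·8·(16/3)/2 - 19·8²/12 - 19·(16/3)²/2 = 304/9 kN·m
Load 2 — triangular load w₀=6 kN/m (0→w₀ over full span):
  M_2 = 3w₀Lx/20 - w₀L²/30 - w₀x³/(6L) = 3·6·8·(16/3)/20 - 6·8²/30 - 6·(16/3)³/(6·8) = 896/135 kN·m
Load 3 — applied couple M₀=18 kN·m at a=2 m (b=L-a=6):
  M_3 = R_Ax - M_A - M₀  [x>a] with R_A=81/32, M_A=-27/8 = (81/32)·(16/3) - (-27/8) - 18 = -9/8 kN·m
Load 4 — point force P=-20 kN at a=6 m (b=L-a=2):
  M_4 = Pb²(3a+b)x/L³ - Pab²/L²  [x≤a] = (-20)·2²·(3·6+2)·(16/3)/8³ - (-20)·6·2²/8² = -55/6 kN·m
Superposition: M = Σ M_i = 32533/1080 kN·m ≈ 30.123148 kN·m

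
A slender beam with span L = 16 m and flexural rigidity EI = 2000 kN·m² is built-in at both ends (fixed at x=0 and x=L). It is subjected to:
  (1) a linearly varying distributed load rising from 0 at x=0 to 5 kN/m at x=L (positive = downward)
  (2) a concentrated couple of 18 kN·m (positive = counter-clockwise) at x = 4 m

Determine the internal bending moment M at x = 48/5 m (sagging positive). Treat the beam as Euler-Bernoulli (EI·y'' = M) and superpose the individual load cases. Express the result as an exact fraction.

Load 1 — triangular load w₀=5 kN/m (0→w₀ over full span):
  M_1 = 3w₀Lx/20 - w₀L²/30 - w₀x³/(6L) = 3·5·16·(48/5)/20 - 5·16²/30 - 5·(48/5)³/(6·16) = 1984/75 kN·m
Load 2 — applied couple M₀=18 kN·m at a=4 m (b=L-a=12):
  M_2 = R_Ax - M_A - M₀  [x>a] with R_A=81/64, M_A=-27/8 = (81/64)·(48/5) - (-27/8) - 18 = -99/40 kN·m
Superposition: M = Σ M_i = 14387/600 kN·m ≈ 23.978333 kN·m

M(48/5) = 14387/600 kN·m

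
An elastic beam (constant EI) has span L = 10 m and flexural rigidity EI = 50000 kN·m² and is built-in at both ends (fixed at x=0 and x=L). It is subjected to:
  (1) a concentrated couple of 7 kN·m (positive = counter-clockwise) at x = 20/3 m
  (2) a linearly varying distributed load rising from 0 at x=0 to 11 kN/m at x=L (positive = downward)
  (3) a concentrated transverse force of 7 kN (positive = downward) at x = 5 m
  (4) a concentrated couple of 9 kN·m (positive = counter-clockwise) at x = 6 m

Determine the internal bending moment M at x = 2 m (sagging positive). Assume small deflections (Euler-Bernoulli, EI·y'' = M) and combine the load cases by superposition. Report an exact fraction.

Load 1 — applied couple M₀=7 kN·m at a=20/3 m (b=L-a=10/3):
  M_1 = R_Ax - M_A  [x≤a] with R_A=14/15, M_A=7/3 = (14/15)·2 - (7/3) = -7/15 kN·m
Load 2 — triangular load w₀=11 kN/m (0→w₀ over full span):
  M_2 = 3w₀Lx/20 - w₀L²/30 - w₀x³/(6L) = 3·11·10·2/20 - 11·10²/30 - 11·2³/(6·10) = -77/15 kN·m
Load 3 — point force P=7 kN at a=5 m (b=L-a=5):
  M_3 = Pb²(3a+b)x/L³ - Pab²/L²  [x≤a] = 7·5²·(3·5+5)·2/10³ - 7·5·5²/10² = -7/4 kN·m
Load 4 — applied couple M₀=9 kN·m at a=6 m (b=L-a=4):
  M_4 = R_Ax - M_A  [x≤a] with R_A=162/125, M_A=72/25 = (162/125)·2 - (72/25) = -36/125 kN·m
Superposition: M = Σ M_i = -3819/500 kN·m ≈ -7.638000 kN·m

M(2) = -3819/500 kN·m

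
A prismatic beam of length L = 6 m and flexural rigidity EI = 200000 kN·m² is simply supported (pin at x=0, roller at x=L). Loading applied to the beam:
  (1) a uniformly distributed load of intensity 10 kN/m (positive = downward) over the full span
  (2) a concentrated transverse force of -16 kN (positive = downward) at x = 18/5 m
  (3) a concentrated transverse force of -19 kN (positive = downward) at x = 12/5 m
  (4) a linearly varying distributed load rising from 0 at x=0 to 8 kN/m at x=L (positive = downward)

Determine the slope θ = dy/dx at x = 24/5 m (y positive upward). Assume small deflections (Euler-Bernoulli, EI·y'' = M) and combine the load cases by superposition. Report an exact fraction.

Load 1 — uniform load w=10 kN/m over full span:
  θ_1 = -w(L³-6Lx²+4x³)/(24EI) = -10·(6³-6·6·(24/5)²+4·(24/5)³)/(24·200000) = 891/2500000 rad
Load 2 — point force P=-16 kN at a=18/5 m (b=L-a=12/5):
  θ_2 = -Pa(2L²-6Lx+3x²+a²)/(6LEI)  [x>a] = -(-16)·(18/5)·(2·6²-6·6·(24/5)+3·(24/5)²+(18/5)²)/(6·6·200000) = -117/781250 rad
Load 3 — point force P=-19 kN at a=12/5 m (b=L-a=18/5):
  θ_3 = -Pa(2L²-6Lx+3x²+a²)/(6LEI)  [x>a] = -(-19)·(12/5)·(2·6²-6·6·(24/5)+3·(24/5)²+(12/5)²)/(6·6·200000) = -513/3125000 rad
Load 4 — triangular load w₀=8 kN/m (0→w₀ over full span):
  θ_4 = -w₀(7L⁴-30L²x²+15x⁴)/(360LEI) = -8·(7·6⁴-30·6²·(24/5)²+15·(24/5)⁴)/(360·6·200000) = 2271/15625000 rad
Superposition: θ = Σ θ_i = 11739/62500000 rad ≈ 0.000188 rad

θ(24/5) = 11739/62500000 rad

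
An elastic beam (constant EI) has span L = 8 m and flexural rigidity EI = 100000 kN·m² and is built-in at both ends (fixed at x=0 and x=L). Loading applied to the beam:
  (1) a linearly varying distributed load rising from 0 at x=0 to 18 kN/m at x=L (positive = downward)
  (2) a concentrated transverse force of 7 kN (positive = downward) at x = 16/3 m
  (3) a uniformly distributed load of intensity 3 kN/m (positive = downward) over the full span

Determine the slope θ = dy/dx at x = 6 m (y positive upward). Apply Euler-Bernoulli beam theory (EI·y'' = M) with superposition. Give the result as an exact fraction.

θ(6) = 4961/9000000 rad

Load 1 — triangular load w₀=18 kN/m (0→w₀ over full span):
  θ_1 = -w₀(2x(L-x)(L-2x)(x+2L)+x²(L-x)²)/(120LEI) = -18·(2·6·(8-6)·(8-2·6)·(6+2·8)+6²·(8-6)²)/(120·8·100000) = 369/1000000 rad
Load 2 — point force P=7 kN at a=16/3 m (b=L-a=8/3):
  θ_2 = Pa²(L-x)(2bL-(3b+a)(L-x))/(2L³EI)  [x>a] = 7·(16/3)²·(8-6)·(2·(8/3)·8-(3·(8/3)+(16/3))·(8-6))/(2·8³·100000) = 7/112500 rad
Load 3 — uniform load w=3 kN/m over full span:
  θ_3 = -wx(L-x)(L-2x)/(12EI) = -3·6·(8-6)·(8-2·6)/(12·100000) = 3/25000 rad
Superposition: θ = Σ θ_i = 4961/9000000 rad ≈ 0.000551 rad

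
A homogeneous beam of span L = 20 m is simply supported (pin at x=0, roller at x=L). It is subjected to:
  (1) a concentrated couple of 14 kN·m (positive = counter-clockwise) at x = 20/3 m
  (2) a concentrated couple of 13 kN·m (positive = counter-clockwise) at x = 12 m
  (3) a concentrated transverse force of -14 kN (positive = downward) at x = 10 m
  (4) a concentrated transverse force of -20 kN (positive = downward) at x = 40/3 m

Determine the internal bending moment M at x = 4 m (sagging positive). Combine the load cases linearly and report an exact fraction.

Load 1 — applied couple M₀=14 kN·m at a=20/3 m (b=L-a=40/3):
  M_1 = M₀x/L  [x≤a] = 14·4/20 = 14/5 kN·m
Load 2 — applied couple M₀=13 kN·m at a=12 m (b=L-a=8):
  M_2 = M₀x/L  [x≤a] = 13·4/20 = 13/5 kN·m
Load 3 — point force P=-14 kN at a=10 m (b=L-a=10):
  M_3 = Pbx/L  [x≤a] = (-14)·10·4/20 = -28 kN·m
Load 4 — point force P=-20 kN at a=40/3 m (b=L-a=20/3):
  M_4 = Pbx/L  [x≤a] = (-20)·(20/3)·4/20 = -80/3 kN·m
Superposition: M = Σ M_i = -739/15 kN·m ≈ -49.266667 kN·m

M(4) = -739/15 kN·m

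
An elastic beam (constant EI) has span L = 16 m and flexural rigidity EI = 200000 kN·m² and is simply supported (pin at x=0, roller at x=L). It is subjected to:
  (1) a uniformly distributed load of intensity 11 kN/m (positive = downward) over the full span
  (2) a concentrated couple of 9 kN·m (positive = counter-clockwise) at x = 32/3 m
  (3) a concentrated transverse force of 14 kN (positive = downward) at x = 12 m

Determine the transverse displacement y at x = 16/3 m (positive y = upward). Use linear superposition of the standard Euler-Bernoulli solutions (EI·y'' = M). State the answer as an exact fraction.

y(16/3) = -6749/151875 m

Load 1 — uniform load w=11 kN/m over full span:
  y_1 = -wx(L³-2Lx²+x³)/(24EI) = -11·(16/3)·(16³-2·16·(16/3)²+(16/3)³)/(24·200000) = -30976/759375 m
Load 2 — applied couple M₀=9 kN·m at a=32/3 m (b=L-a=16/3):
  y_2 = (M₀x³/(6L)+C₁x)/EI  [x≤a] with C₁=M₀(3b²-L²)/(6L)=-16 = (9·(16/3)³/(6·16)+(-16)·(16/3))/200000 = -2/5625 m
Load 3 — point force P=14 kN at a=12 m (b=L-a=4):
  y_3 = -Pbx(L²-b²-x²)/(6LEI)  [x≤a] = -14·4·(16/3)·(16²-4²-(16/3)²)/(6·16·200000) = -833/253125 m
Superposition: y = Σ y_i = -6749/151875 m ≈ -0.044438 m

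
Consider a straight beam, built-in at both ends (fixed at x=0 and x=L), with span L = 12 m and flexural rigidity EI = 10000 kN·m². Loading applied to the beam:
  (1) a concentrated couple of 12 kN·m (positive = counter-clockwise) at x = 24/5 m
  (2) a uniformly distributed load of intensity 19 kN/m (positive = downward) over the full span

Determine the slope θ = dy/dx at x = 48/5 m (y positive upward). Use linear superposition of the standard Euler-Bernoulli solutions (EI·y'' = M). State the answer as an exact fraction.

θ(48/5) = 10062/390625 rad

Load 1 — applied couple M₀=12 kN·m at a=24/5 m (b=L-a=36/5):
  θ_1 = (R_Ax²/2 - M_Ax - M₀(x-a))/EI  [x>a] with R_A=36/25, M_A=36/25 = ((36/25)·(48/5)²/2 - (36/25)·(48/5) - 12·((48/5)-(24/5)))/10000 = -198/390625 rad
Load 2 — uniform load w=19 kN/m over full span:
  θ_2 = -wx(L-x)(L-2x)/(12EI) = -19·(48/5)·(12-(48/5))·(12-2·(48/5))/(12·10000) = 2052/78125 rad
Superposition: θ = Σ θ_i = 10062/390625 rad ≈ 0.025759 rad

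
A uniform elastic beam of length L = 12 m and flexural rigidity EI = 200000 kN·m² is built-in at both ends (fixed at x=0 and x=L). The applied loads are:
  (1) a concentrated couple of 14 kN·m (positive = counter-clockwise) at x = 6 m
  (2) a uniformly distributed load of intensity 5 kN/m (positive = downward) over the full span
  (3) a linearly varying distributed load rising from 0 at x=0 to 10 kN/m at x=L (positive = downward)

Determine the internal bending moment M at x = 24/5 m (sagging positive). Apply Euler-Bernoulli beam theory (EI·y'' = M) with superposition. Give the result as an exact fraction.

M(24/5) = 2717/50 kN·m

Load 1 — applied couple M₀=14 kN·m at a=6 m (b=L-a=6):
  M_1 = R_Ax - M_A  [x≤a] with R_A=7/4, M_A=7/2 = (7/4)·(24/5) - (7/2) = 49/10 kN·m
Load 2 — uniform load w=5 kN/m over full span:
  M_2 = wLx/2 - wL²/12 - wx²/2 = 5·12·(24/5)/2 - 5·12²/12 - 5·(24/5)²/2 = 132/5 kN·m
Load 3 — triangular load w₀=10 kN/m (0→w₀ over full span):
  M_3 = 3w₀Lx/20 - w₀L²/30 - w₀x³/(6L) = 3·10·12·(24/5)/20 - 10·12²/30 - 10·(24/5)³/(6·12) = 576/25 kN·m
Superposition: M = Σ M_i = 2717/50 kN·m ≈ 54.340000 kN·m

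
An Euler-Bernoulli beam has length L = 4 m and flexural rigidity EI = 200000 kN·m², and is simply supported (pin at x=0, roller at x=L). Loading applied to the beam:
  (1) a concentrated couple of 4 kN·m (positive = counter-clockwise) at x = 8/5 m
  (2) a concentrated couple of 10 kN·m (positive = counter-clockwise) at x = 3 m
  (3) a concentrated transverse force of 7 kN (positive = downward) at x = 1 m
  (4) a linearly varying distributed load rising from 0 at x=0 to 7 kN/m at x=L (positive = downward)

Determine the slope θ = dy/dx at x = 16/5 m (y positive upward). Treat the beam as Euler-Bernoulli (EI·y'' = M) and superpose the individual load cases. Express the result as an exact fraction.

Load 1 — applied couple M₀=4 kN·m at a=8/5 m (b=L-a=12/5):
  θ_1 = (M₀x²/(2L)-M₀(x-a)+C₁)/EI  [x>a] with C₁=M₀(3b²-L²)/(6L)=16/75 = (4·(16/5)²/(2·4)-4·((16/5)-(8/5))+(16/75))/200000 = -1/187500 rad
Load 2 — applied couple M₀=10 kN·m at a=3 m (b=L-a=1):
  θ_2 = (M₀x²/(2L)-M₀(x-a)+C₁)/EI  [x>a] with C₁=M₀(3b²-L²)/(6L)=-65/12 = (10·(16/5)²/(2·4)-10·((16/5)-3)+(-65/12))/200000 = 323/12000000 rad
Load 3 — point force P=7 kN at a=1 m (b=L-a=3):
  θ_3 = -Pa(2L²-6Lx+3x²+a²)/(6LEI)  [x>a] = -7·1·(2·4²-6·4·(16/5)+3·(16/5)²+1²)/(6·4·200000) = 763/40000000 rad
Load 4 — triangular load w₀=7 kN/m (0→w₀ over full span):
  θ_4 = -w₀(7L⁴-30L²x²+15x⁴)/(360LEI) = -7·(7·4⁴-30·4²·(16/5)²+15·(16/5)⁴)/(360·4·200000) = 5299/140625000 rad
Superposition: θ = Σ θ_i = 705061/9000000000 rad ≈ 0.000078 rad

θ(16/5) = 705061/9000000000 rad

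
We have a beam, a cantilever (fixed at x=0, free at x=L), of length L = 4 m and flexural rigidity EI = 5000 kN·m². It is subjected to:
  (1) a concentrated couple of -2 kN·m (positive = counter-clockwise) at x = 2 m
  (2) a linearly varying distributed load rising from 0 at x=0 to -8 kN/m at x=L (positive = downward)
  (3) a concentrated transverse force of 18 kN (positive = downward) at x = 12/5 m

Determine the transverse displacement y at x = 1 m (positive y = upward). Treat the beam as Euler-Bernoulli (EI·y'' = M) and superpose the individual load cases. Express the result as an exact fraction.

y(1) = -11/60000 m

Load 1 — applied couple M₀=-2 kN·m at a=2 m (b=L-a=2):
  y_1 = M₀x²/(2EI)  [x≤a] = (-2)·1²/(2·5000) = -1/5000 m
Load 2 — triangular load w₀=-8 kN/m (0→w₀ over full span):
  y_2 = (w₀Lx³/12-w₀L²x²/6-w₀x⁵/(120L))/EI = ((-8)·4·1³/12-(-8)·4²·1²/6-(-8)·1⁵/(120·4))/5000 = 1121/300000 m
Load 3 — point force P=18 kN at a=12/5 m (b=L-a=8/5):
  y_3 = -Px²(3a-x)/(6EI)  [x≤a] = -18·1²·(3·(12/5)-1)/(6·5000) = -93/25000 m
Superposition: y = Σ y_i = -11/60000 m ≈ -0.000183 m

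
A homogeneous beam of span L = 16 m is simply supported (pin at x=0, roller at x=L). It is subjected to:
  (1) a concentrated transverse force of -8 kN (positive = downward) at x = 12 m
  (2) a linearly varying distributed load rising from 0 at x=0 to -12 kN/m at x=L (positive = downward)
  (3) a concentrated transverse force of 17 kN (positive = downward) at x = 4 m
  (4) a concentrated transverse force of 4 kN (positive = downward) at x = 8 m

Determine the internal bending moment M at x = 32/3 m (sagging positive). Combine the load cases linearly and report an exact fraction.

M(32/3) = -4796/27 kN·m

Load 1 — point force P=-8 kN at a=12 m (b=L-a=4):
  M_1 = Pbx/L  [x≤a] = (-8)·4·(32/3)/16 = -64/3 kN·m
Load 2 — triangular load w₀=-12 kN/m (0→w₀ over full span):
  M_2 = w₀Lx/6 - w₀x³/(6L) = (-12)·16·(32/3)/6 - (-12)·(32/3)³/(6·16) = -5120/27 kN·m
Load 3 — point force P=17 kN at a=4 m (b=L-a=12):
  M_3 = Pa(L-x)/L  [x>a] = 17·4·(16-(32/3))/16 = 68/3 kN·m
Load 4 — point force P=4 kN at a=8 m (b=L-a=8):
  M_4 = Pa(L-x)/L  [x>a] = 4·8·(16-(32/3))/16 = 32/3 kN·m
Superposition: M = Σ M_i = -4796/27 kN·m ≈ -177.629630 kN·m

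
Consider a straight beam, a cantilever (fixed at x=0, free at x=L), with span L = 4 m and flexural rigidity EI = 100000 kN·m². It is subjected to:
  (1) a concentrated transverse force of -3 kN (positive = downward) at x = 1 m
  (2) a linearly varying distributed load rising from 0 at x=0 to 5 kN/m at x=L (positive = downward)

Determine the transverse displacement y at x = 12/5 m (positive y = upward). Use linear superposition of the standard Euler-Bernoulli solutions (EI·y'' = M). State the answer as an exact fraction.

y(12/5) = -321809/625000000 m

Load 1 — point force P=-3 kN at a=1 m (b=L-a=3):
  y_1 = -Pa²(3x-a)/(6EI)  [x>a] = -(-3)·1²·(3·(12/5)-1)/(6·100000) = 31/1000000 m
Load 2 — triangular load w₀=5 kN/m (0→w₀ over full span):
  y_2 = (w₀Lx³/12-w₀L²x²/6-w₀x⁵/(120L))/EI = (5·4·(12/5)³/12-5·4²·(12/5)²/6-5·(12/5)⁵/(120·4))/100000 = -5331/9765625 m
Superposition: y = Σ y_i = -321809/625000000 m ≈ -0.000515 m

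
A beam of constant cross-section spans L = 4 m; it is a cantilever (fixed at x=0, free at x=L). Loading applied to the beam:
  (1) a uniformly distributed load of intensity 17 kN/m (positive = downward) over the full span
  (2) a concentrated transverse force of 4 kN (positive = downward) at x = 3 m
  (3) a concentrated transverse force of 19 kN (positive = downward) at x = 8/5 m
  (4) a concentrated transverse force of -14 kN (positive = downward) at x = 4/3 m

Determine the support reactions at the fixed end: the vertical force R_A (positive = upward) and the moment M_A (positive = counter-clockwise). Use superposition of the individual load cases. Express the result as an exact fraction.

Load 1 — uniform load w=17 kN/m over full span:
  R_A = wL = 17·4 = 68 kN
  M_A = wL²/2 = 17·4²/2 = 136 kN·m
Load 2 — point force P=4 kN at a=3 m (b=L-a=1):
  R_A = P = 4 kN
  M_A = Pa = 4·3 = 12 kN·m
Load 3 — point force P=19 kN at a=8/5 m (b=L-a=12/5):
  R_A = P = 19 kN
  M_A = Pa = 19·(8/5) = 152/5 kN·m
Load 4 — point force P=-14 kN at a=4/3 m (b=L-a=8/3):
  R_A = P = (-14) = -14 kN
  M_A = Pa = (-14)·(4/3) = -56/3 kN·m
Superposition: R_A = 77 kN, M_A = 2396/15 kN·m

R_A = 77 kN, M_A = 2396/15 kN·m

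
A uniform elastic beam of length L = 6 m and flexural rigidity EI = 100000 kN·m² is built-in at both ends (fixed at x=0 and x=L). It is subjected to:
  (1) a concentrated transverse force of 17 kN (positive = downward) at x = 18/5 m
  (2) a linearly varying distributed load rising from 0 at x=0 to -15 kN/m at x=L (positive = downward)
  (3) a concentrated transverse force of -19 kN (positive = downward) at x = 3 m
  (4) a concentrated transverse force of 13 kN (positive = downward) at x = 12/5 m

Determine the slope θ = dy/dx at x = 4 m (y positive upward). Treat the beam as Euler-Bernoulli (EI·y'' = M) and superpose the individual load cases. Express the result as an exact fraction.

θ(4) = -4249/75000000 rad

Load 1 — point force P=17 kN at a=18/5 m (b=L-a=12/5):
  θ_1 = Pa²(L-x)(2bL-(3b+a)(L-x))/(2L³EI)  [x>a] = 17·(18/5)²·(6-4)·(2·(12/5)·6-(3·(12/5)+(18/5))·(6-4))/(2·6³·100000) = 459/6250000 rad
Load 2 — triangular load w₀=-15 kN/m (0→w₀ over full span):
  θ_2 = -w₀(2x(L-x)(L-2x)(x+2L)+x²(L-x)²)/(120LEI) = -(-15)·(2·4·(6-4)·(6-2·4)·(4+2·6)+4²·(6-4)²)/(120·6·100000) = -7/75000 rad
Load 3 — point force P=-19 kN at a=3 m (b=L-a=3):
  θ_3 = Pa²(L-x)(2bL-(3b+a)(L-x))/(2L³EI)  [x>a] = (-19)·3²·(6-4)·(2·3·6-(3·3+3)·(6-4))/(2·6³·100000) = -19/200000 rad
Load 4 — point force P=13 kN at a=12/5 m (b=L-a=18/5):
  θ_4 = Pa²(L-x)(2bL-(3b+a)(L-x))/(2L³EI)  [x>a] = 13·(12/5)²·(6-4)·(2·(18/5)·6-(3·(18/5)+(12/5))·(6-4))/(2·6³·100000) = 91/1562500 rad
Superposition: θ = Σ θ_i = -4249/75000000 rad ≈ -0.000057 rad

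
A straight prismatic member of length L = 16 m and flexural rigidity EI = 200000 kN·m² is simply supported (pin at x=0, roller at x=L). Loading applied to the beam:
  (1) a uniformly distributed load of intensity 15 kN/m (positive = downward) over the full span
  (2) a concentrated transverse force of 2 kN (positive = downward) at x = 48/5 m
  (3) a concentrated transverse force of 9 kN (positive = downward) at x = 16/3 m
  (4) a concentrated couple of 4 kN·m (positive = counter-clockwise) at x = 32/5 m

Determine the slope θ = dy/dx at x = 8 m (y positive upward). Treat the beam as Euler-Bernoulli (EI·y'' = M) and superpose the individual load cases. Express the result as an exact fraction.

θ(8) = 2413/28125000 rad

Load 1 — uniform load w=15 kN/m over full span:
  θ_1 = -w(L³-6Lx²+4x³)/(24EI) = -15·(16³-6·16·8²+4·8³)/(24·200000) = 0 rad
Load 2 — point force P=2 kN at a=48/5 m (b=L-a=32/5):
  θ_2 = -Pb(L²-b²-3x²)/(6LEI)  [x≤a] = -2·(32/5)·(16²-(32/5)²-3·8²)/(6·16·200000) = -6/390625 rad
Load 3 — point force P=9 kN at a=16/3 m (b=L-a=32/3):
  θ_3 = -Pa(2L²-6Lx+3x²+a²)/(6LEI)  [x>a] = -9·(16/3)·(2·16²-6·16·8+3·8²+(16/3)²)/(6·16·200000) = 1/11250 rad
Load 4 — applied couple M₀=4 kN·m at a=32/5 m (b=L-a=48/5):
  θ_4 = (M₀x²/(2L)-M₀(x-a)+C₁)/EI  [x>a] with C₁=M₀(3b²-L²)/(6L)=64/75 = (4·8²/(2·16)-4·(8-(32/5))+(64/75))/200000 = 23/1875000 rad
Superposition: θ = Σ θ_i = 2413/28125000 rad ≈ 0.000086 rad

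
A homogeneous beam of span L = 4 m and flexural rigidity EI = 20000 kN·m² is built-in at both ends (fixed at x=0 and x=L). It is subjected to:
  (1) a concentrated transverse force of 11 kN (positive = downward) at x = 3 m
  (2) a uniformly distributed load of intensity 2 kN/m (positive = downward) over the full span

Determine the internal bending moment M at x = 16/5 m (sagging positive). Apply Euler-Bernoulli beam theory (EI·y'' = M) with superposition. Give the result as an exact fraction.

Load 1 — point force P=11 kN at a=3 m (b=L-a=1):
  M_1 = Pa²(a+3b)(L-x)/L³ - Pa²b/L²  [x>a] = 11·3²·(3+3·1)·(4-(16/5))/4³ - 11·3²·1/4² = 99/80 kN·m
Load 2 — uniform load w=2 kN/m over full span:
  M_2 = wLx/2 - wL²/12 - wx²/2 = 2·4·(16/5)/2 - 2·4²/12 - 2·(16/5)²/2 = -8/75 kN·m
Superposition: M = Σ M_i = 1357/1200 kN·m ≈ 1.130833 kN·m

M(16/5) = 1357/1200 kN·m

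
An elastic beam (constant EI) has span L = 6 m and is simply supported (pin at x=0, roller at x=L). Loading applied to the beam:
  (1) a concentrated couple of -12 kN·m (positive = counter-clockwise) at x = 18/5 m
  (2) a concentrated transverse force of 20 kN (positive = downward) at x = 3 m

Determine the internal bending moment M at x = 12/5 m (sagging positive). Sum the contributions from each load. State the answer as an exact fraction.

M(12/5) = 96/5 kN·m

Load 1 — applied couple M₀=-12 kN·m at a=18/5 m (b=L-a=12/5):
  M_1 = M₀x/L  [x≤a] = (-12)·(12/5)/6 = -24/5 kN·m
Load 2 — point force P=20 kN at a=3 m (b=L-a=3):
  M_2 = Pbx/L  [x≤a] = 20·3·(12/5)/6 = 24 kN·m
Superposition: M = Σ M_i = 96/5 kN·m ≈ 19.200000 kN·m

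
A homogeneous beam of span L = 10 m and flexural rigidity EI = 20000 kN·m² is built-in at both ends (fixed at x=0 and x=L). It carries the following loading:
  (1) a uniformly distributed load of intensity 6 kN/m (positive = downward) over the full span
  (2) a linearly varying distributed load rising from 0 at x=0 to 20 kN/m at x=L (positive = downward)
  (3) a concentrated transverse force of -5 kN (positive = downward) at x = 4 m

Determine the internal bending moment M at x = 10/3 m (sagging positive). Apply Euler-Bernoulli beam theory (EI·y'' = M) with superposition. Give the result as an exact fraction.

M(10/3) = 13792/405 kN·m

Load 1 — uniform load w=6 kN/m over full span:
  M_1 = wLx/2 - wL²/12 - wx²/2 = 6·10·(10/3)/2 - 6·10²/12 - 6·(10/3)²/2 = 50/3 kN·m
Load 2 — triangular load w₀=20 kN/m (0→w₀ over full span):
  M_2 = 3w₀Lx/20 - w₀L²/30 - w₀x³/(6L) = 3·20·10·(10/3)/20 - 20·10²/30 - 20·(10/3)³/(6·10) = 1700/81 kN·m
Load 3 — point force P=-5 kN at a=4 m (b=L-a=6):
  M_3 = Pb²(3a+b)x/L³ - Pab²/L²  [x≤a] = (-5)·6²·(3·4+6)·(10/3)/10³ - (-5)·4·6²/10² = -18/5 kN·m
Superposition: M = Σ M_i = 13792/405 kN·m ≈ 34.054321 kN·m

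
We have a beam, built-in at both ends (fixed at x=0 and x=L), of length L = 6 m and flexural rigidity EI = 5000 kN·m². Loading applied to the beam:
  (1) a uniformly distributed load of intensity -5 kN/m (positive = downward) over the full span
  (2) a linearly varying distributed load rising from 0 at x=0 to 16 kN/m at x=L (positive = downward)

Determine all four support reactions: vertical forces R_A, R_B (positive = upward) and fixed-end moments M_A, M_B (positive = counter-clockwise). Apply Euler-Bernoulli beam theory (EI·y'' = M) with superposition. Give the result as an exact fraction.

R_A = -3/5 kN, M_A = 21/5 kN·m, R_B = 93/5 kN, M_B = -69/5 kN·m

Load 1 — uniform load w=-5 kN/m over full span:
  R_A = wL/2 = (-5)·6/2 = -15 kN
  M_A = wL²/12 = (-5)·6²/12 = -15 kN·m
  R_B = wL/2 = (-5)·6/2 = -15 kN
  M_B = -wL²/12 = -(-5)·6²/12 = 15 kN·m
Load 2 — triangular load w₀=16 kN/m (0→w₀ over full span):
  R_A = 3w₀L/20 = 3·16·6/20 = 72/5 kN
  M_A = w₀L²/30 = 16·6²/30 = 96/5 kN·m
  R_B = 7w₀L/20 = 7·16·6/20 = 168/5 kN
  M_B = -w₀L²/20 = -16·6²/20 = -144/5 kN·m
Superposition: R_A = -3/5 kN, M_A = 21/5 kN·m, R_B = 93/5 kN, M_B = -69/5 kN·m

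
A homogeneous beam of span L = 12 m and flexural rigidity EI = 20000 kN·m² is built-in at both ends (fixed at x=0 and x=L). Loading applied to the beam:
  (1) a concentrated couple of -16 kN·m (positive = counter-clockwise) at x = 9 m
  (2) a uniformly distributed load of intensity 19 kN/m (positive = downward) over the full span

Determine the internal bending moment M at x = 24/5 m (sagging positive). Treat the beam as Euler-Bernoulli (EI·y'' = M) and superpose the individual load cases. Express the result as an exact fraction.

Load 1 — applied couple M₀=-16 kN·m at a=9 m (b=L-a=3):
  M_1 = R_Ax - M_A  [x≤a] with R_A=-3/2, M_A=-5 = (-3/2)·(24/5) - (-5) = -11/5 kN·m
Load 2 — uniform load w=19 kN/m over full span:
  M_2 = wLx/2 - wL²/12 - wx²/2 = 19·12·(24/5)/2 - 19·12²/12 - 19·(24/5)²/2 = 2508/25 kN·m
Superposition: M = Σ M_i = 2453/25 kN·m ≈ 98.120000 kN·m

M(24/5) = 2453/25 kN·m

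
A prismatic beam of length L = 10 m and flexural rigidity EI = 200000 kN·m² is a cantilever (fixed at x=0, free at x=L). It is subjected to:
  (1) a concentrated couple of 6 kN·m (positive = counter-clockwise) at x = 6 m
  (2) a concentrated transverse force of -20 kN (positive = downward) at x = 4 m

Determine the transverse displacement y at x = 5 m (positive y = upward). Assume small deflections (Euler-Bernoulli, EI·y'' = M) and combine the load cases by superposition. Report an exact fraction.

Load 1 — applied couple M₀=6 kN·m at a=6 m (b=L-a=4):
  y_1 = M₀x²/(2EI)  [x≤a] = 6·5²/(2·200000) = 3/8000 m
Load 2 — point force P=-20 kN at a=4 m (b=L-a=6):
  y_2 = -Pa²(3x-a)/(6EI)  [x>a] = -(-20)·4²·(3·5-4)/(6·200000) = 11/3750 m
Superposition: y = Σ y_i = 397/120000 m ≈ 0.003308 m

y(5) = 397/120000 m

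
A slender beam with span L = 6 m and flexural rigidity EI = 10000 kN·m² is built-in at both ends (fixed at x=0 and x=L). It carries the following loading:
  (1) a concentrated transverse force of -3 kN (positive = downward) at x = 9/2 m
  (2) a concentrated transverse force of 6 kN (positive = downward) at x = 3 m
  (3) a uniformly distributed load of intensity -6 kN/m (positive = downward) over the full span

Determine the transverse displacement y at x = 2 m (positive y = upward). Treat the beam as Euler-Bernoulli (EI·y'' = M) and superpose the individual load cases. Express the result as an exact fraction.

y(2) = 193/160000 m

Load 1 — point force P=-3 kN at a=9/2 m (b=L-a=3/2):
  y_1 = -Pb²x²(3aL-(3a+b)x)/(6L³EI)  [x≤a] = -(-3)·(3/2)²·2²·(3·(9/2)·6-(3·(9/2)+(3/2))·2)/(6·6³·10000) = 17/160000 m
Load 2 — point force P=6 kN at a=3 m (b=L-a=3):
  y_2 = -Pb²x²(3aL-(3a+b)x)/(6L³EI)  [x≤a] = -6·3²·2²·(3·3·6-(3·3+3)·2)/(6·6³·10000) = -1/2000 m
Load 3 — uniform load w=-6 kN/m over full span:
  y_3 = -wx²(L-x)²/(24EI) = -(-6)·2²·(6-2)²/(24·10000) = 1/625 m
Superposition: y = Σ y_i = 193/160000 m ≈ 0.001206 m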